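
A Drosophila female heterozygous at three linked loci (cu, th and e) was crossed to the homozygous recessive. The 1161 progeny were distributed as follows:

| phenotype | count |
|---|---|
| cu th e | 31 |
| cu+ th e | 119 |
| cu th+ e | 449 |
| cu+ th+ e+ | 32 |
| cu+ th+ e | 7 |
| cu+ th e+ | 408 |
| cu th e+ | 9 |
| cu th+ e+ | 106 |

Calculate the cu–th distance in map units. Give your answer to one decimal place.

The two most frequent reciprocal classes, cu th+ e and cu+ th e+, are the parental types, so the F1 was cu th+ e / cu+ th e+.
The two rarest classes, cu+ th+ e and cu th e+, are the double crossovers. Comparing them with the parentals, only the cu allele has switched, so cu is the middle locus and the order is e – cu – th.
Crossovers in the cu–th interval produce the single-crossover classes cu th e and cu+ th+ e+ (31 + 32 = 63) plus the double crossovers (16).
RF(cu–th) = (63 + 16) / 1161 = 79/1161 = 0.0680 → 6.8 map units.

6.8 map units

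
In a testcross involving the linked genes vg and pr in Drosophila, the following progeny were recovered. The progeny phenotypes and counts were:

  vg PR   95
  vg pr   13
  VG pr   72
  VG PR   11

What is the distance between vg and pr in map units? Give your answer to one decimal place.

The two most frequent classes, VG pr (72) and vg PR (95), are the parental types, so the F1 was VG pr / vg PR.
The recombinant classes are VG PR and vg pr: 11 + 13 = 24.
Recombination frequency = 24/191 = 0.1257 ≈ 12.6%, i.e. 12.6 map units.

12.6 map units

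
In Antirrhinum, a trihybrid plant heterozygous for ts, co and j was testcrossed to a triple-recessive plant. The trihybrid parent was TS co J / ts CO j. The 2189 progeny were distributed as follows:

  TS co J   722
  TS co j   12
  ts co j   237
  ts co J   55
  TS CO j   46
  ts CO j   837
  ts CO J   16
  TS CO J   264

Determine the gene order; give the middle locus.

The two rarest classes, TS co j and ts CO J, are the double crossovers. Comparing them with the parentals, only the j allele has switched, so j is the middle locus and the order is co – j – ts.

j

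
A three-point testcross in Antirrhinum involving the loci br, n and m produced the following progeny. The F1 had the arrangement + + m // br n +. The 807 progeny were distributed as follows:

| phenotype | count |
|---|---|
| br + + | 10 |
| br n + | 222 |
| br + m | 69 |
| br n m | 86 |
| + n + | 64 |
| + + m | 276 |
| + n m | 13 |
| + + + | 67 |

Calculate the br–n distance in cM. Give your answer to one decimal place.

19.3 cM

The two rarest classes, + n m and br + +, are the double crossovers. Comparing them with the parentals, only the n allele has switched, so n is the middle locus and the order is br – n – m.
Crossovers in the br–n interval produce the single-crossover classes br + m and + n + (69 + 64 = 133) plus the double crossovers (23).
RF(br–n) = (133 + 23) / 807 = 156/807 = 0.1933 → 19.3 cM.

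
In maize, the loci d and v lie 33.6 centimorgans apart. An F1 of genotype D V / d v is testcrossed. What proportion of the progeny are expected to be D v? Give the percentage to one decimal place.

16.8%

A map distance of 33.6 centimorgans corresponds to a recombination frequency of 0.336.
The F1 is D V / d v, so D v is a recombinant gamete class with expected frequency r/2 = 0.336/2 = 0.1680.
That is 0.1680 = 16.8% of the progeny.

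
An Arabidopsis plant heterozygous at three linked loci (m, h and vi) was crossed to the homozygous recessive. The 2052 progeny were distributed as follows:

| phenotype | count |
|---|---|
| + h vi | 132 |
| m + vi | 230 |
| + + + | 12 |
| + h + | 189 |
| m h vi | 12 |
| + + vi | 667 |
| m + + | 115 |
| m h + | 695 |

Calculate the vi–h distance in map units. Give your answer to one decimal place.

The two most frequent reciprocal classes, + + vi and m h +, are the parental types, so the F1 was + + vi / m h +.
The two rarest classes, + + + and m h vi, are the double crossovers. Comparing them with the parentals, only the vi allele has switched, so vi is the middle locus and the order is m – vi – h.
Crossovers in the vi–h interval produce the single-crossover classes + h vi and m + + (132 + 115 = 247) plus the double crossovers (24).
RF(vi–h) = (247 + 24) / 2052 = 271/2052 = 0.1321 → 13.2 map units.

13.2 map units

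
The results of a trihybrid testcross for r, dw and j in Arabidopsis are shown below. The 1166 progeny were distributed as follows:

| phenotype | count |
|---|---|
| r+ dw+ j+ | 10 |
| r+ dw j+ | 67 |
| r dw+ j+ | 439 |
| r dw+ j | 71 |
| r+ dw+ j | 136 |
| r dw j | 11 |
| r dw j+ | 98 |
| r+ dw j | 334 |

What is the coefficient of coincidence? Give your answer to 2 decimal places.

The two most frequent reciprocal classes, r dw+ j+ and r+ dw j, are the parental types, so the F1 was r dw+ j+ / r+ dw j.
The two rarest classes, r+ dw+ j+ and r dw j, are the double crossovers. Comparing them with the parentals, only the r allele has switched, so r is the middle locus and the order is dw – r – j.
dw–r: (234 + 21)/1166 = 0.2187; r–j: (138 + 21)/1166 = 0.1364.
Expected DCO frequency = 0.2187 × 0.1364 ≈ 0.02983; observed = 21/1166 ≈ 0.01801.
Coefficient of coincidence = 0.01801/0.02983 ≈ 0.60.

0.60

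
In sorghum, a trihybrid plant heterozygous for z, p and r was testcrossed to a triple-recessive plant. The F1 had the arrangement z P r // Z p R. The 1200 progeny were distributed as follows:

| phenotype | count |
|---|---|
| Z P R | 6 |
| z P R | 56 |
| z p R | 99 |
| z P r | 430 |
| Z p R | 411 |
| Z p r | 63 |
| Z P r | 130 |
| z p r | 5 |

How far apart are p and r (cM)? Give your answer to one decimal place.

10.8 cM

The two rarest classes, z p r and Z P R, are the double crossovers. Comparing them with the parentals, only the p allele has switched, so p is the middle locus and the order is r – p – z.
Crossovers in the r–p interval produce the single-crossover classes z P R and Z p r (56 + 63 = 119) plus the double crossovers (11).
RF(r–p) = (119 + 11) / 1200 = 130/1200 = 0.1083 → 10.8 cM.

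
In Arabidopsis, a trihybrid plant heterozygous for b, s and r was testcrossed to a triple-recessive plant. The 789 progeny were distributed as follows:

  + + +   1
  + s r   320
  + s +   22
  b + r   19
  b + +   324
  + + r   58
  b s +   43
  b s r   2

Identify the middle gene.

b

The two most frequent reciprocal classes, b + + and + s r, are the parental types, so the F1 was b + + / + s r.
The two rarest classes, + + + and b s r, are the double crossovers. Comparing them with the parentals, only the b allele has switched, so b is the middle locus and the order is r – b – s.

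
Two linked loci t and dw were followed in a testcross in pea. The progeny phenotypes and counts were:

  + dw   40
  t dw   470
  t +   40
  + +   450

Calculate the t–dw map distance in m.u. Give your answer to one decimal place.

8.0 m.u.

The two most frequent classes, + + (450) and t dw (470), are the parental types, so the F1 was + + / t dw.
The recombinant classes are + dw and t +: 40 + 40 = 80.
Recombination frequency = 80/1000 = 0.0800 ≈ 8.0%, i.e. 8.0 m.u.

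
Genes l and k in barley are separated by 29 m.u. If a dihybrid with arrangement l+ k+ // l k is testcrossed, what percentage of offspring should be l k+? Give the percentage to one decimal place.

A map distance of 29 m.u. corresponds to a recombination frequency of 0.290.
The F1 is l+ k+ / l k, so l k+ is a recombinant gamete class with expected frequency r/2 = 0.290/2 = 0.1450.
That is 0.1450 = 14.5% of the progeny.

14.5%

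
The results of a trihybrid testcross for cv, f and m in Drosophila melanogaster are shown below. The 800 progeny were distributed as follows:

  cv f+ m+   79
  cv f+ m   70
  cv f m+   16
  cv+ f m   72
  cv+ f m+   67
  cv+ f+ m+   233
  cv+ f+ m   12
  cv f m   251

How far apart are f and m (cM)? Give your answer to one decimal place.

20.6 cM

The two most frequent reciprocal classes, cv f m and cv+ f+ m+, are the parental types, so the F1 was cv f m / cv+ f+ m+.
The two rarest classes, cv f m+ and cv+ f+ m, are the double crossovers. Comparing them with the parentals, only the m allele has switched, so m is the middle locus and the order is f – m – cv.
Crossovers in the f–m interval produce the single-crossover classes cv f+ m and cv+ f m+ (70 + 67 = 137) plus the double crossovers (28).
RF(f–m) = (137 + 28) / 800 = 165/800 = 0.2062 → 20.6 cM.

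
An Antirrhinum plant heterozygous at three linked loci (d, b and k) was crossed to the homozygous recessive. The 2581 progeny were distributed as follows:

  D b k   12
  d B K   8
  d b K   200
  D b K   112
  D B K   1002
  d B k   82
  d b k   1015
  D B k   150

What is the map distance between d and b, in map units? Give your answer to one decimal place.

8.3 map units

The two most frequent reciprocal classes, d b k and D B K, are the parental types, so the F1 was d b k / D B K.
The two rarest classes, D b k and d B K, are the double crossovers. Comparing them with the parentals, only the d allele has switched, so d is the middle locus and the order is k – d – b.
Crossovers in the d–b interval produce the single-crossover classes d B k and D b K (82 + 112 = 194) plus the double crossovers (20).
RF(d–b) = (194 + 20) / 2581 = 214/2581 = 0.0829 → 8.3 map units.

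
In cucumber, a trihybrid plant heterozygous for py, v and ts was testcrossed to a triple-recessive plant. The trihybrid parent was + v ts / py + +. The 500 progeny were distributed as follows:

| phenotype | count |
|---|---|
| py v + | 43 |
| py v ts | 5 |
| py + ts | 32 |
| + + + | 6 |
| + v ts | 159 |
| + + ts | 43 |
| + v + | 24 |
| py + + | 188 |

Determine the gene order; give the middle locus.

py

The two rarest classes, py v ts and + + +, are the double crossovers. Comparing them with the parentals, only the py allele has switched, so py is the middle locus and the order is ts – py – v.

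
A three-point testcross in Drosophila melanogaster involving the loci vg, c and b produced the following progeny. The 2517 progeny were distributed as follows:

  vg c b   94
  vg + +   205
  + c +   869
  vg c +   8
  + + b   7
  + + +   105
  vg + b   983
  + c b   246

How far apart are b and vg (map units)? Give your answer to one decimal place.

The two most frequent reciprocal classes, + c + and vg + b, are the parental types, so the F1 was + c + / vg + b.
The two rarest classes, vg c + and + + b, are the double crossovers. Comparing them with the parentals, only the vg allele has switched, so vg is the middle locus and the order is c – vg – b.
Crossovers in the vg–b interval produce the single-crossover classes + c b and vg + + (246 + 205 = 451) plus the double crossovers (15).
RF(vg–b) = (451 + 15) / 2517 = 466/2517 = 0.1851 → 18.5 map units.

18.5 map units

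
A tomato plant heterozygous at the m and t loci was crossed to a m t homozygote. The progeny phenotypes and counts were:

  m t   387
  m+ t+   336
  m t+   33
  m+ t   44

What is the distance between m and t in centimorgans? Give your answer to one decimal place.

The two most frequent classes, m+ t+ (336) and m t (387), are the parental types, so the F1 was m+ t+ / m t.
The recombinant classes are m+ t and m t+: 44 + 33 = 77.
Recombination frequency = 77/800 = 0.0963 ≈ 9.6%, i.e. 9.6 centimorgans.

9.6 centimorgans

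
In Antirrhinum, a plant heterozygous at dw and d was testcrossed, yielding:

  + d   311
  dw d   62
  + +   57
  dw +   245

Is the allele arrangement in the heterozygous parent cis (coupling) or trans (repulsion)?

The two most frequent classes are + d (311) and dw + (245); these are the parental (non-recombinant) types.
So the F1 carried + d on one chromosome and dw + on the other — the recessive alleles are on opposite chromosomes (trans / repulsion).

trans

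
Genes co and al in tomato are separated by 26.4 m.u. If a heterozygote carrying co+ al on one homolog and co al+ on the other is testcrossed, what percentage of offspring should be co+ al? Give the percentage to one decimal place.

A map distance of 26.4 m.u. corresponds to a recombination frequency of 0.264.
The F1 is co+ al / co al+, so co+ al is a parental gamete class with expected frequency (1 − r)/2 = 0.736/2 = 0.3680.
That is 0.3680 = 36.8% of the progeny.

36.8%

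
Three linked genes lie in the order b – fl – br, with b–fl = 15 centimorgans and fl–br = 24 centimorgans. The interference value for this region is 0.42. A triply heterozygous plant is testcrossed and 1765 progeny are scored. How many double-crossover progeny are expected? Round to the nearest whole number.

37

Map distances give recombination frequencies of 0.150 and 0.240 for the two intervals.
With interference 0.42 (so coincidence = 0.58), expected double-crossover frequency = 0.150 × 0.240 × 0.58 = 0.02088.
Expected number = 0.02088 × 1765 = 36.85 ≈ 37.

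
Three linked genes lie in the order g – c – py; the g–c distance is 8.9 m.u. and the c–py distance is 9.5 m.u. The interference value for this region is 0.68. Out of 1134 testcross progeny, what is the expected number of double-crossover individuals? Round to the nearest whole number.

Map distances give recombination frequencies of 0.089 and 0.095 for the two intervals.
With interference 0.68 (so coincidence = 0.32), expected double-crossover frequency = 0.089 × 0.095 × 0.32 = 0.00271.
Expected number = 0.00271 × 1134 = 3.07 ≈ 3.

3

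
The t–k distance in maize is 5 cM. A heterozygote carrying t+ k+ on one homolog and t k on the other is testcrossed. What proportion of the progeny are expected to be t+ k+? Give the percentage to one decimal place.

47.5%

A map distance of 5 cM corresponds to a recombination frequency of 0.050.
The F1 is t+ k+ / t k, so t+ k+ is a parental gamete class with expected frequency (1 − r)/2 = 0.950/2 = 0.4750.
That is 0.4750 = 47.5% of the progeny.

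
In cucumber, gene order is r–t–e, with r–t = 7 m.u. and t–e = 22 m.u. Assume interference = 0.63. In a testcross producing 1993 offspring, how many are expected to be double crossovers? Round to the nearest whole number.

11

Map distances give recombination frequencies of 0.070 and 0.220 for the two intervals.
With interference 0.63 (so coincidence = 0.37), expected double-crossover frequency = 0.070 × 0.220 × 0.37 = 0.00570.
Expected number = 0.00570 × 1993 = 11.36 ≈ 11.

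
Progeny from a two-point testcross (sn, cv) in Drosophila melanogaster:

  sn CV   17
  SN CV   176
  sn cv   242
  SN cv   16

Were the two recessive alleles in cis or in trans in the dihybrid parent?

cis

The two most frequent classes are SN CV (176) and sn cv (242); these are the parental (non-recombinant) types.
So the F1 carried SN CV on one chromosome and sn cv on the other — the recessive alleles are on the same chromosome (cis / coupling).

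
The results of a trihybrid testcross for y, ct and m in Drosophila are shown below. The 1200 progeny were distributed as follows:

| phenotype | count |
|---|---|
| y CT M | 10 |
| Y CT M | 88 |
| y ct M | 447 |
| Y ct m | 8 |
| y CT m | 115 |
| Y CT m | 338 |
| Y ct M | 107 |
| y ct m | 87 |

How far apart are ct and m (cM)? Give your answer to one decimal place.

16.1 cM

The two most frequent reciprocal classes, Y CT m and y ct M, are the parental types, so the F1 was Y CT m / y ct M.
The two rarest classes, Y ct m and y CT M, are the double crossovers. Comparing them with the parentals, only the ct allele has switched, so ct is the middle locus and the order is m – ct – y.
Crossovers in the m–ct interval produce the single-crossover classes Y CT M and y ct m (88 + 87 = 175) plus the double crossovers (18).
RF(m–ct) = (175 + 18) / 1200 = 193/1200 = 0.1608 → 16.1 cM.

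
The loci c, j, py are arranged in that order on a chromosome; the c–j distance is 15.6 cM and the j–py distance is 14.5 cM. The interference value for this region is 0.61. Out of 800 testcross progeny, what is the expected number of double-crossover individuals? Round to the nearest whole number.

7

Map distances give recombination frequencies of 0.156 and 0.145 for the two intervals.
With interference 0.61 (so coincidence = 0.39), expected double-crossover frequency = 0.156 × 0.145 × 0.39 = 0.00882.
Expected number = 0.00882 × 800 = 7.06 ≈ 7.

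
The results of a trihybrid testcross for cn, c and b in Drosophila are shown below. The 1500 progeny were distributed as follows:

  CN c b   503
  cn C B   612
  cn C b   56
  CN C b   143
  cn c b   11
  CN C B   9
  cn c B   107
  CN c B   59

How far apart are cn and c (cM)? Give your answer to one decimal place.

18.0 cM

The two most frequent reciprocal classes, CN c b and cn C B, are the parental types, so the F1 was CN c b / cn C B.
The two rarest classes, cn c b and CN C B, are the double crossovers. Comparing them with the parentals, only the cn allele has switched, so cn is the middle locus and the order is b – cn – c.
Crossovers in the cn–c interval produce the single-crossover classes CN C b and cn c B (143 + 107 = 250) plus the double crossovers (20).
RF(cn–c) = (250 + 20) / 1500 = 270/1500 = 0.1800 → 18.0 cM.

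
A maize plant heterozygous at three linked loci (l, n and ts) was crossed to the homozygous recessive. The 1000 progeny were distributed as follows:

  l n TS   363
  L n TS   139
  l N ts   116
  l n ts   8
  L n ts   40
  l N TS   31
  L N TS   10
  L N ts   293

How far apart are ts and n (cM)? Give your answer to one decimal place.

8.9 cM

The two most frequent reciprocal classes, l n TS and L N ts, are the parental types, so the F1 was l n TS / L N ts.
The two rarest classes, l n ts and L N TS, are the double crossovers. Comparing them with the parentals, only the ts allele has switched, so ts is the middle locus and the order is n – ts – l.
Crossovers in the n–ts interval produce the single-crossover classes l N TS and L n ts (31 + 40 = 71) plus the double crossovers (18).
RF(n–ts) = (71 + 18) / 1000 = 89/1000 = 0.0890 → 8.9 cM.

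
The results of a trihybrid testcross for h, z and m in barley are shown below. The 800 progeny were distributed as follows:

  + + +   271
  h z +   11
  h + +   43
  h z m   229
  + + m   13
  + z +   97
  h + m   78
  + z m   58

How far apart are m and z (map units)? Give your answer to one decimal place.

The two most frequent reciprocal classes, + + + and h z m, are the parental types, so the F1 was + + + / h z m.
The two rarest classes, + + m and h z +, are the double crossovers. Comparing them with the parentals, only the m allele has switched, so m is the middle locus and the order is h – m – z.
Crossovers in the m–z interval produce the single-crossover classes + z + and h + m (97 + 78 = 175) plus the double crossovers (24).
RF(m–z) = (175 + 24) / 800 = 199/800 = 0.2487 → 24.9 map units.

24.9 map units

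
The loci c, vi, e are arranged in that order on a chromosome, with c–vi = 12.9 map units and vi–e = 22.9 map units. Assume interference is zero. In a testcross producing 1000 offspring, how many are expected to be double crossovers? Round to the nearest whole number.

30

Map distances give recombination frequencies of 0.129 and 0.229 for the two intervals.
With no interference, expected double-crossover frequency = 0.129 × 0.229 = 0.02954.
Expected number = 0.02954 × 1000 = 29.54 ≈ 30.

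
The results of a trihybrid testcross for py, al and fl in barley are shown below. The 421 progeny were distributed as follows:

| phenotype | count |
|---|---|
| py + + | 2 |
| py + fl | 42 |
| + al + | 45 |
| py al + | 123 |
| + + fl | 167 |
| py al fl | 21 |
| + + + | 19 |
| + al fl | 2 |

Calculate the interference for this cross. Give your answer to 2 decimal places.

The two most frequent reciprocal classes, + + fl and py al +, are the parental types, so the F1 was + + fl / py al +.
The two rarest classes, + al fl and py + +, are the double crossovers. Comparing them with the parentals, only the al allele has switched, so al is the middle locus and the order is fl – al – py.
fl–al: (40 + 4)/421 = 0.1045; al–py: (87 + 4)/421 = 0.2162.
Expected DCO frequency = 0.1045 × 0.2162 ≈ 0.02259; observed = 4/421 ≈ 0.00950.
Coefficient of coincidence = 0.00950/0.02259 ≈ 0.42; interference = 1 − 0.42 = 0.58.

0.58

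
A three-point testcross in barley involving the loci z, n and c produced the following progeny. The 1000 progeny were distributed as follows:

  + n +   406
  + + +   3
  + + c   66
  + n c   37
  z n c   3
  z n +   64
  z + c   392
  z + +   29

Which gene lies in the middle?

The two most frequent reciprocal classes, + n + and z + c, are the parental types, so the F1 was + n + / z + c.
The two rarest classes, + + + and z n c, are the double crossovers. Comparing them with the parentals, only the n allele has switched, so n is the middle locus and the order is c – n – z.

n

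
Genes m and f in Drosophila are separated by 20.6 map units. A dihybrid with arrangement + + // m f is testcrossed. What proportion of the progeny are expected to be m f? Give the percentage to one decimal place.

A map distance of 20.6 map units corresponds to a recombination frequency of 0.206.
The F1 is + + / m f, so m f is a parental gamete class with expected frequency (1 − r)/2 = 0.794/2 = 0.3970.
That is 0.3970 = 39.7% of the progeny.

39.7%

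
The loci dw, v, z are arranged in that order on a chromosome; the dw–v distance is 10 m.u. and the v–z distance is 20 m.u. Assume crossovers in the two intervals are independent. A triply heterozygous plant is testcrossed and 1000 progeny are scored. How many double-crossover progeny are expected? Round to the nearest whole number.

Map distances give recombination frequencies of 0.100 and 0.200 for the two intervals.
With no interference, expected double-crossover frequency = 0.100 × 0.200 = 0.02000.
Expected number = 0.02000 × 1000 = 20.00 ≈ 20.

20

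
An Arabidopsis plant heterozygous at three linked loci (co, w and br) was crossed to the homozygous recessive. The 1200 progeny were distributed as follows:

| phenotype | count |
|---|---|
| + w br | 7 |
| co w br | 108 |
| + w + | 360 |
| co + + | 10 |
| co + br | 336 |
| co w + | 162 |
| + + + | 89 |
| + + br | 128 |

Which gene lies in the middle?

The two most frequent reciprocal classes, co + br and + w +, are the parental types, so the F1 was co + br / + w +.
The two rarest classes, co + + and + w br, are the double crossovers. Comparing them with the parentals, only the br allele has switched, so br is the middle locus and the order is w – br – co.

br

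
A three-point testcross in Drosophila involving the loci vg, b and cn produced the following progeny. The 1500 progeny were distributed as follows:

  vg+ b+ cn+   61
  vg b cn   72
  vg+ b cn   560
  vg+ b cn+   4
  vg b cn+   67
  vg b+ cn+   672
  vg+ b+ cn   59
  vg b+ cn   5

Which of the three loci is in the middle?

The two most frequent reciprocal classes, vg+ b cn and vg b+ cn+, are the parental types, so the F1 was vg+ b cn / vg b+ cn+.
The two rarest classes, vg+ b cn+ and vg b+ cn, are the double crossovers. Comparing them with the parentals, only the cn allele has switched, so cn is the middle locus and the order is b – cn – vg.

cn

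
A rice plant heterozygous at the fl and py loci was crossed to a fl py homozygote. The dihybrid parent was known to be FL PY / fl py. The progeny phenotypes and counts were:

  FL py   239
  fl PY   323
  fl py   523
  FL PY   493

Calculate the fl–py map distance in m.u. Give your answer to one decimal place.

35.6 m.u.

The recombinant classes are FL py and fl PY: 239 + 323 = 562.
Recombination frequency = 562/1578 = 0.3561 ≈ 35.6%, i.e. 35.6 m.u.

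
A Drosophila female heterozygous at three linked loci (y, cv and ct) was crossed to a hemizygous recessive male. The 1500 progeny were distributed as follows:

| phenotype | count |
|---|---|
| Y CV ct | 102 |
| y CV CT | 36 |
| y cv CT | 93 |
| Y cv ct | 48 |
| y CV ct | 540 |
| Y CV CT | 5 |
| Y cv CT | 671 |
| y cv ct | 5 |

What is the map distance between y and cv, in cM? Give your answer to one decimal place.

The two most frequent reciprocal classes, y CV ct and Y cv CT, are the parental types, so the F1 was y CV ct / Y cv CT.
The two rarest classes, y cv ct and Y CV CT, are the double crossovers. Comparing them with the parentals, only the cv allele has switched, so cv is the middle locus and the order is y – cv – ct.
Crossovers in the y–cv interval produce the single-crossover classes Y CV ct and y cv CT (102 + 93 = 195) plus the double crossovers (10).
RF(y–cv) = (195 + 10) / 1500 = 205/1500 = 0.1367 → 13.7 cM.

13.7 cM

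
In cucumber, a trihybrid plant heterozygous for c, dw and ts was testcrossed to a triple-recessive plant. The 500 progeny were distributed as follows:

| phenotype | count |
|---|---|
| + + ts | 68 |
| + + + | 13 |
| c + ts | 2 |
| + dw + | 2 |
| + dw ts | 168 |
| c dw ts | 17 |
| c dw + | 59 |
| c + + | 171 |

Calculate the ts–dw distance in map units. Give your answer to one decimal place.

26.2 map units

The two most frequent reciprocal classes, c + + and + dw ts, are the parental types, so the F1 was c + + / + dw ts.
The two rarest classes, c + ts and + dw +, are the double crossovers. Comparing them with the parentals, only the ts allele has switched, so ts is the middle locus and the order is c – ts – dw.
Crossovers in the ts–dw interval produce the single-crossover classes c dw + and + + ts (59 + 68 = 127) plus the double crossovers (4).
RF(ts–dw) = (127 + 4) / 500 = 131/500 = 0.2620 → 26.2 map units.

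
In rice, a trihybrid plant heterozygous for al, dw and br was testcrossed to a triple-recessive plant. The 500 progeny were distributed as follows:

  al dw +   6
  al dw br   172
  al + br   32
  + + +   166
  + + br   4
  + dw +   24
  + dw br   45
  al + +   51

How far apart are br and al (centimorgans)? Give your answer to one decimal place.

21.2 centimorgans

The two most frequent reciprocal classes, + + + and al dw br, are the parental types, so the F1 was + + + / al dw br.
The two rarest classes, + + br and al dw +, are the double crossovers. Comparing them with the parentals, only the br allele has switched, so br is the middle locus and the order is dw – br – al.
Crossovers in the br–al interval produce the single-crossover classes al + + and + dw br (51 + 45 = 96) plus the double crossovers (10).
RF(br–al) = (96 + 10) / 500 = 106/500 = 0.2120 → 21.2 centimorgans.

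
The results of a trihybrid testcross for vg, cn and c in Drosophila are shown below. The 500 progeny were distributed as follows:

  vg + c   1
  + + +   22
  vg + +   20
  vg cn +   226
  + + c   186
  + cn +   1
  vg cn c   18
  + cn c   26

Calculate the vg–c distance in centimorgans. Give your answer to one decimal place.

The two most frequent reciprocal classes, vg cn + and + + c, are the parental types, so the F1 was vg cn + / + + c.
The two rarest classes, + cn + and vg + c, are the double crossovers. Comparing them with the parentals, only the vg allele has switched, so vg is the middle locus and the order is c – vg – cn.
Crossovers in the c–vg interval produce the single-crossover classes vg cn c and + + + (18 + 22 = 40) plus the double crossovers (2).
RF(c–vg) = (40 + 2) / 500 = 42/500 = 0.0840 → 8.4 centimorgans.

8.4 centimorgans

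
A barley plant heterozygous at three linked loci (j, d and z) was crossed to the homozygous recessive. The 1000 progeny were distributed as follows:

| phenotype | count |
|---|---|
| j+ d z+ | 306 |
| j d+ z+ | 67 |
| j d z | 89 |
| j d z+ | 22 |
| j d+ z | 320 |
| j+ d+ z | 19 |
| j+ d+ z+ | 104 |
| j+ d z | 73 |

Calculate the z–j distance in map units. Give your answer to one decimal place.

The two most frequent reciprocal classes, j+ d z+ and j d+ z, are the parental types, so the F1 was j+ d z+ / j d+ z.
The two rarest classes, j d z+ and j+ d+ z, are the double crossovers. Comparing them with the parentals, only the j allele has switched, so j is the middle locus and the order is d – j – z.
Crossovers in the j–z interval produce the single-crossover classes j+ d z and j d+ z+ (73 + 67 = 140) plus the double crossovers (41).
RF(j–z) = (140 + 41) / 1000 = 181/1000 = 0.1810 → 18.1 map units.

18.1 map units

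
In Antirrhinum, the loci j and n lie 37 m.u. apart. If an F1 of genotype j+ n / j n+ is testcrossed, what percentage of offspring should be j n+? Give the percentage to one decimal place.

31.5%

A map distance of 37 m.u. corresponds to a recombination frequency of 0.370.
The F1 is j+ n / j n+, so j n+ is a parental gamete class with expected frequency (1 − r)/2 = 0.630/2 = 0.3150.
That is 0.3150 = 31.5% of the progeny.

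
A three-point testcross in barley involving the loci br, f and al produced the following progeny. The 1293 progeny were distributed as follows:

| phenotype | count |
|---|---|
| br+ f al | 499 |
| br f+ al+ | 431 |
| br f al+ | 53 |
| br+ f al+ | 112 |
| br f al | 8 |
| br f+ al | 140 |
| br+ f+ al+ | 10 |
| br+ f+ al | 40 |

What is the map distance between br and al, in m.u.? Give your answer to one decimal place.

The two most frequent reciprocal classes, br f+ al+ and br+ f al, are the parental types, so the F1 was br f+ al+ / br+ f al.
The two rarest classes, br+ f+ al+ and br f al, are the double crossovers. Comparing them with the parentals, only the br allele has switched, so br is the middle locus and the order is al – br – f.
Crossovers in the al–br interval produce the single-crossover classes br f+ al and br+ f al+ (140 + 112 = 252) plus the double crossovers (18).
RF(al–br) = (252 + 18) / 1293 = 270/1293 = 0.2088 → 20.9 m.u.

20.9 m.u.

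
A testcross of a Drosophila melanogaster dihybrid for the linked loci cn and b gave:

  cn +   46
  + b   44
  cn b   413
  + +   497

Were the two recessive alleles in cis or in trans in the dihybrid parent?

cis

The two most frequent classes are + + (497) and cn b (413); these are the parental (non-recombinant) types.
So the F1 carried + + on one chromosome and cn b on the other — the recessive alleles are on the same chromosome (cis / coupling).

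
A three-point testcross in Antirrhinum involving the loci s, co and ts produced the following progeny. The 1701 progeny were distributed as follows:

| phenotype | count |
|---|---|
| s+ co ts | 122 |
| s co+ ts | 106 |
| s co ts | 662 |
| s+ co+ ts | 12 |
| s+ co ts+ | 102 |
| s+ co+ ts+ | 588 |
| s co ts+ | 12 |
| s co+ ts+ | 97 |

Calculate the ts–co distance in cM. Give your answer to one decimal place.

13.6 cM

The two most frequent reciprocal classes, s+ co+ ts+ and s co ts, are the parental types, so the F1 was s+ co+ ts+ / s co ts.
The two rarest classes, s+ co+ ts and s co ts+, are the double crossovers. Comparing them with the parentals, only the ts allele has switched, so ts is the middle locus and the order is co – ts – s.
Crossovers in the co–ts interval produce the single-crossover classes s+ co ts+ and s co+ ts (102 + 106 = 208) plus the double crossovers (24).
RF(co–ts) = (208 + 24) / 1701 = 232/1701 = 0.1364 → 13.6 cM.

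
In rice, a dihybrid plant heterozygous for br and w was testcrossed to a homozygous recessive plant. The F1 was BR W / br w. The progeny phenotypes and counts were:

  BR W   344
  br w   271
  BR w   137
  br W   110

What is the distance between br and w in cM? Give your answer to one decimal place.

28.7 cM

The recombinant classes are BR w and br W: 137 + 110 = 247.
Recombination frequency = 247/862 = 0.2865 ≈ 28.7%, i.e. 28.7 cM.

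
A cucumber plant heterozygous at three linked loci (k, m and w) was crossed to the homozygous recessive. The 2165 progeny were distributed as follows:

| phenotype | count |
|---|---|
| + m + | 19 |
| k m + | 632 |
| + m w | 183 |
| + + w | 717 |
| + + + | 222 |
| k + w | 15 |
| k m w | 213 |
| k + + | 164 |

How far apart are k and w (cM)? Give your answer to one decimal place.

The two most frequent reciprocal classes, k m + and + + w, are the parental types, so the F1 was k m + / + + w.
The two rarest classes, + m + and k + w, are the double crossovers. Comparing them with the parentals, only the k allele has switched, so k is the middle locus and the order is w – k – m.
Crossovers in the w–k interval produce the single-crossover classes k m w and + + + (213 + 222 = 435) plus the double crossovers (34).
RF(w–k) = (435 + 34) / 2165 = 469/2165 = 0.2166 → 21.7 cM.

21.7 cM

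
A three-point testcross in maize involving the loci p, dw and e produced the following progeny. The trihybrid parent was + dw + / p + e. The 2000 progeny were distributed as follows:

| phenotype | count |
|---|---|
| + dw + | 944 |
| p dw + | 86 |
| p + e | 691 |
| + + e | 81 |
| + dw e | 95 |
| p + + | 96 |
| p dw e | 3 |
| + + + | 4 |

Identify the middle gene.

dw

The two rarest classes, + + + and p dw e, are the double crossovers. Comparing them with the parentals, only the dw allele has switched, so dw is the middle locus and the order is p – dw – e.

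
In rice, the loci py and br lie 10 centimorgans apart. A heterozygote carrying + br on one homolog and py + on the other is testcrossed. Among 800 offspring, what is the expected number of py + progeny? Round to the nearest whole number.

360

A map distance of 10 centimorgans corresponds to a recombination frequency of 0.100.
The F1 is + br / py +, so py + is a parental gamete class with expected frequency (1 − r)/2 = 0.900/2 = 0.4500.
Expected number = 0.4500 × 800 = 360.00 ≈ 360.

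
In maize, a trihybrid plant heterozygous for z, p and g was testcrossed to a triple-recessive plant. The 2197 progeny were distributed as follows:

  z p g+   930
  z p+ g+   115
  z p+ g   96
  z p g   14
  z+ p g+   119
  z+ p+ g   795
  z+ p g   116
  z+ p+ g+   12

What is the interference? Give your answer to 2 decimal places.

The two most frequent reciprocal classes, z+ p+ g and z p g+, are the parental types, so the F1 was z+ p+ g / z p g+.
The two rarest classes, z+ p+ g+ and z p g, are the double crossovers. Comparing them with the parentals, only the g allele has switched, so g is the middle locus and the order is z – g – p.
z–g: (215 + 26)/2197 = 0.1097; g–p: (231 + 26)/2197 = 0.1170.
Expected DCO frequency = 0.1097 × 0.1170 ≈ 0.01283; observed = 26/2197 ≈ 0.01183.
Coefficient of coincidence = 0.01183/0.01283 ≈ 0.92; interference = 1 − 0.92 = 0.08.

0.08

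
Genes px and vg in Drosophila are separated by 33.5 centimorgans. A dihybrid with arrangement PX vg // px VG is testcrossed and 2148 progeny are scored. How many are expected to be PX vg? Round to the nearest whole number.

A map distance of 33.5 centimorgans corresponds to a recombination frequency of 0.335.
The F1 is PX vg / px VG, so PX vg is a parental gamete class with expected frequency (1 − r)/2 = 0.665/2 = 0.3325.
Expected number = 0.3325 × 2148 = 714.21 ≈ 714.

714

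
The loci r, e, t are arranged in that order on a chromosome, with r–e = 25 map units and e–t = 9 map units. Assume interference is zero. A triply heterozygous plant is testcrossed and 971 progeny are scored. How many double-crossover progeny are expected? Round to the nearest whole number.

Map distances give recombination frequencies of 0.250 and 0.090 for the two intervals.
With no interference, expected double-crossover frequency = 0.250 × 0.090 = 0.02250.
Expected number = 0.02250 × 971 = 21.85 ≈ 22.

22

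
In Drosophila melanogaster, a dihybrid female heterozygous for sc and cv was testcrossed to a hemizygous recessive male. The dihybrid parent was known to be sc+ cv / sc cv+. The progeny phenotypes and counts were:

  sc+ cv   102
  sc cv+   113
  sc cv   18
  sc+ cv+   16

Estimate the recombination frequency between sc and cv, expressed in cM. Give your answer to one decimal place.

The recombinant classes are sc+ cv+ and sc cv: 16 + 18 = 34.
Recombination frequency = 34/249 = 0.1365 ≈ 13.7%, i.e. 13.7 cM.

13.7 cM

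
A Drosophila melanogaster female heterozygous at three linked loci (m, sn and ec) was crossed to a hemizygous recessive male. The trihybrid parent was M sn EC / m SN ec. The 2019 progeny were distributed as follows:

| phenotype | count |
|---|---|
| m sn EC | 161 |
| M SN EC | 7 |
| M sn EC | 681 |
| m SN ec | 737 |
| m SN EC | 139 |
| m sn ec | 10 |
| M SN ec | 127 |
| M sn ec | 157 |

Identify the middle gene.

sn

The two rarest classes, M SN EC and m sn ec, are the double crossovers. Comparing them with the parentals, only the sn allele has switched, so sn is the middle locus and the order is m – sn – ec.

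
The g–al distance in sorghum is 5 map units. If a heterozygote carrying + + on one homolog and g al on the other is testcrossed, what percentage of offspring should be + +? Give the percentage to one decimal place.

47.5%

A map distance of 5 map units corresponds to a recombination frequency of 0.050.
The F1 is + + / g al, so + + is a parental gamete class with expected frequency (1 − r)/2 = 0.950/2 = 0.4750.
That is 0.4750 = 47.5% of the progeny.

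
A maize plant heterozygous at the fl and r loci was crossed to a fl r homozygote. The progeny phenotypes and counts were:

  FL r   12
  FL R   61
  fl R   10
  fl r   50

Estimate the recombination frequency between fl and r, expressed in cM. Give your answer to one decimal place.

16.5 cM

The two most frequent classes, FL R (61) and fl r (50), are the parental types, so the F1 was FL R / fl r.
The recombinant classes are FL r and fl R: 12 + 10 = 22.
Recombination frequency = 22/133 = 0.1654 ≈ 16.5%, i.e. 16.5 cM.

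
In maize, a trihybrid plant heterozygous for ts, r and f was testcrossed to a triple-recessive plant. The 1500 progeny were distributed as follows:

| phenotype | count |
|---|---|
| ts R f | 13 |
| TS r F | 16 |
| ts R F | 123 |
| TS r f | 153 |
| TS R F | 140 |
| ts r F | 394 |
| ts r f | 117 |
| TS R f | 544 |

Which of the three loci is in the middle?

The two most frequent reciprocal classes, TS R f and ts r F, are the parental types, so the F1 was TS R f / ts r F.
The two rarest classes, ts R f and TS r F, are the double crossovers. Comparing them with the parentals, only the ts allele has switched, so ts is the middle locus and the order is f – ts – r.

ts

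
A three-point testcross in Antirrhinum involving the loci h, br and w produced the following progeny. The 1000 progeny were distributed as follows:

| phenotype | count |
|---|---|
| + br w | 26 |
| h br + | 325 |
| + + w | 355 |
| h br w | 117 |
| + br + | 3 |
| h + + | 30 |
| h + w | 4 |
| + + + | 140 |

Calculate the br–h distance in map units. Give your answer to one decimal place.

6.3 map units

The two most frequent reciprocal classes, + + w and h br +, are the parental types, so the F1 was + + w / h br +.
The two rarest classes, h + w and + br +, are the double crossovers. Comparing them with the parentals, only the h allele has switched, so h is the middle locus and the order is br – h – w.
Crossovers in the br–h interval produce the single-crossover classes + br w and h + + (26 + 30 = 56) plus the double crossovers (7).
RF(br–h) = (56 + 7) / 1000 = 63/1000 = 0.0630 → 6.3 map units.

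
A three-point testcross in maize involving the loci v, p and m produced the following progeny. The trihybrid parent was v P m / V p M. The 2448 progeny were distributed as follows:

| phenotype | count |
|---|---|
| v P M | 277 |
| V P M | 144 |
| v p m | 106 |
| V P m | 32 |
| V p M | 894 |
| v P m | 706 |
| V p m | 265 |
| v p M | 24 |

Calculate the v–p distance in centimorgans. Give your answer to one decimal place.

The two rarest classes, V P m and v p M, are the double crossovers. Comparing them with the parentals, only the v allele has switched, so v is the middle locus and the order is m – v – p.
Crossovers in the v–p interval produce the single-crossover classes v p m and V P M (106 + 144 = 250) plus the double crossovers (56).
RF(v–p) = (250 + 56) / 2448 = 306/2448 = 0.1250 → 12.5 centimorgans.

12.5 centimorgans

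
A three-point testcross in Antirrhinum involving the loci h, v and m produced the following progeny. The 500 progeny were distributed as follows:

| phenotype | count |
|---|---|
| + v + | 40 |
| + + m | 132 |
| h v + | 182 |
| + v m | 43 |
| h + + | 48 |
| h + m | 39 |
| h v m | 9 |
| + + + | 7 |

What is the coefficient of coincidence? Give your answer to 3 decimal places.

0.787

The two most frequent reciprocal classes, h v + and + + m, are the parental types, so the F1 was h v + / + + m.
The two rarest classes, h v m and + + +, are the double crossovers. Comparing them with the parentals, only the m allele has switched, so m is the middle locus and the order is v – m – h.
v–m: (91 + 16)/500 = 0.2140; m–h: (79 + 16)/500 = 0.1900.
Expected DCO frequency = 0.2140 × 0.1900 ≈ 0.04066; observed = 16/500 ≈ 0.03200.
Coefficient of coincidence = 0.03200/0.04066 ≈ 0.787.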